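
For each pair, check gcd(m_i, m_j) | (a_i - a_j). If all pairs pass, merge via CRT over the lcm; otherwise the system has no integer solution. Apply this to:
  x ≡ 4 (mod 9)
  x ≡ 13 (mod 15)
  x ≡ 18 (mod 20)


Moduli 9, 15, 20 are not pairwise coprime, so CRT works modulo lcm(m_i) when all pairwise compatibility conditions hold.
Pairwise compatibility: gcd(m_i, m_j) must divide a_i - a_j for every pair.
Merge one congruence at a time:
  Start: x ≡ 4 (mod 9).
  Combine with x ≡ 13 (mod 15): gcd(9, 15) = 3; 13 - 4 = 9, which IS divisible by 3, so compatible.
    Write x = 4 + 9·t and substitute into x ≡ 13 (mod 15): 9·t ≡ 13 − 4 = 9 (mod 15).
    Divide the congruence (and modulus) by g = 3: 3·t ≡ 3 (mod 5).
    The inverse of 3 mod 5 is 2 (since 3·2 = 6 = 1·5 + 1), so t ≡ 2·3 = 6 ≡ 1 (mod 5).
    Then x = 4 + 9·1 = 13, valid modulo lcm(9, 15) = 45: x ≡ 13 (mod 45).
  Combine with x ≡ 18 (mod 20): gcd(45, 20) = 5; 18 - 13 = 5, which IS divisible by 5, so compatible.
    Write x = 13 + 45·t and substitute into x ≡ 18 (mod 20): 45·t ≡ 18 − 13 = 5 (mod 20).
    Divide the congruence (and modulus) by g = 5: 9·t ≡ 1 (mod 4).
    Reduce coefficients mod 4: 1·t ≡ 1 (mod 4).
    So t ≡ 1 (mod 4).
    Then x = 13 + 45·1 = 58, valid modulo lcm(45, 20) = 180: x ≡ 58 (mod 180).
Verify: 58 mod 9 = 4, 58 mod 15 = 13, 58 mod 20 = 18.

x ≡ 58 (mod 180).


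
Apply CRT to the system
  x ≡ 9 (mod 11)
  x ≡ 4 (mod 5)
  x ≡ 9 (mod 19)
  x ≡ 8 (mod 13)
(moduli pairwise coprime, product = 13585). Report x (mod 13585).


Product of moduli M = 11 · 5 · 19 · 13 = 13585.
Merge one congruence at a time:
  Start: x ≡ 9 (mod 11).
  Combine with x ≡ 4 (mod 5); new modulus lcm = 55.
    Write x = 9 + 11·t and substitute into x ≡ 4 (mod 5): 11·t ≡ 4 − 9 = -5 (mod 5).
    Reduce coefficients mod 5: 1·t ≡ 0 (mod 5).
    So t ≡ 0 (mod 5).
    Then x = 9 + 11·0 = 9, valid modulo lcm(11, 5) = 55: x ≡ 9 (mod 55).
  Combine with x ≡ 9 (mod 19); new modulus lcm = 1045.
    Write x = 9 + 55·t and substitute into x ≡ 9 (mod 19): 55·t ≡ 9 − 9 = 0 (mod 19).
    Reduce coefficients mod 19: 17·t ≡ 0 (mod 19).
    The inverse of 17 mod 19 is 9 (since 17·9 = 153 = 8·19 + 1), so t ≡ 9·0 = 0 ≡ 0 (mod 19).
    Then x = 9 + 55·0 = 9, valid modulo lcm(55, 19) = 1045: x ≡ 9 (mod 1045).
  Combine with x ≡ 8 (mod 13); new modulus lcm = 13585.
    Write x = 9 + 1045·t and substitute into x ≡ 8 (mod 13): 1045·t ≡ 8 − 9 = -1 (mod 13).
    Reduce coefficients mod 13: 5·t ≡ 12 (mod 13).
    The inverse of 5 mod 13 is 8 (since 5·8 = 40 = 3·13 + 1), so t ≡ 8·12 = 96 ≡ 5 (mod 13).
    Then x = 9 + 1045·5 = 5234, valid modulo lcm(1045, 13) = 13585: x ≡ 5234 (mod 13585).
Verify against each original: 5234 mod 11 = 9, 5234 mod 5 = 4, 5234 mod 19 = 9, 5234 mod 13 = 8.

x ≡ 5234 (mod 13585).


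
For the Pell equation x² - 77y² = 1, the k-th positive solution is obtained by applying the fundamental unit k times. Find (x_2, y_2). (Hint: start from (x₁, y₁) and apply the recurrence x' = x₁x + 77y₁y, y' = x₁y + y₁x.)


Step 1: Find the fundamental solution (x₁, y₁) of x² - 77y² = 1.
  Expand √77 as a continued fraction. a₀ = ⌊√77⌋ = 8; iterate m_{k+1} = d_k·a_k − m_k, d_{k+1} = (77 − m_{k+1}²)/d_k, a_{k+1} = ⌊(a₀ + m_{k+1})/d_{k+1}⌋ (starting m₀ = 0, d₀ = 1), with convergents p_k = a_k·p_{k-1} + p_{k-2}, q_k = a_k·q_{k-1} + q_{k-2} (p₋₁ = 1, q₋₁ = 0):
  k = 0: a₀ = 8; p₀/q₀ = 8/1; p₀² − 77·q₀² = 64 − 77 = -13.
  k = 1: m = 8, d = 13, a = ⌊(8 + 8)/13⌋ = 1; p/q = (1·8 + 1)/(1·1 + 0) = 9/1; p² − 77·q² = 81 − 77 = 4.
  k = 2: m = 5, d = 4, a = ⌊(8 + 5)/4⌋ = 3; p/q = (3·9 + 8)/(3·1 + 1) = 35/4; p² − 77·q² = 1225 − 1232 = -7.
  k = 3: m = 7, d = 7, a = ⌊(8 + 7)/7⌋ = 2; p/q = (2·35 + 9)/(2·4 + 1) = 79/9; p² − 77·q² = 6241 − 6237 = 4.
  k = 4: m = 7, d = 4, a = ⌊(8 + 7)/4⌋ = 3; p/q = (3·79 + 35)/(3·9 + 4) = 272/31; p² − 77·q² = 73984 − 73997 = -13.
  k = 5: m = 5, d = 13, a = ⌊(8 + 5)/13⌋ = 1; p/q = (1·272 + 79)/(1·31 + 9) = 351/40; p² − 77·q² = 123201 − 123200 = 1.
  The first convergent with p² − 77·q² = 1 gives the fundamental solution (x₁, y₁) = (351, 40).
Step 2: Apply the recurrence (x_{n+1}, y_{n+1}) = (x₁x_n + 77y₁y_n, x₁y_n + y₁x_n) repeatedly.
  From (x_1, y_1) = (351, 40): x_2 = 351·351 + 77·40·40 = 246401; y_2 = 351·40 + 40·351 = 28080.
Step 3: Verify x_2² - 77·y_2² = 60713452801 - 60713452800 = 1 (should be 1). ✓

(x_1, y_1) = (351, 40); (x_2, y_2) = (246401, 28080).


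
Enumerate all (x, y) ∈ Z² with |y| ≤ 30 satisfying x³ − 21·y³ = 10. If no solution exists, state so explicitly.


The equation is x³ - 21y³ = 10. For fixed y, x³ = 21·y³ + 10, so a solution requires the RHS to be a perfect cube.
Strategy: iterate y from -30 to 30, compute RHS = 21·y³ + 10, and check whether it is a (positive or negative) perfect cube.
Check small values of y:
  y = 0: RHS = 10 is not a perfect cube.
  y = 1: RHS = 31 is not a perfect cube.
  y = -1: RHS = -11 is not a perfect cube.
  y = 2: RHS = 178 is not a perfect cube.
  y = -2: RHS = -158 is not a perfect cube.
  y = 3: RHS = 577 is not a perfect cube.
  y = -3: RHS = -557 is not a perfect cube.
Continuing the search up to |y| = 30 finds no solutions either.
No (x, y) in the scanned range satisfies the equation.

No integer solutions with |y| ≤ 30.


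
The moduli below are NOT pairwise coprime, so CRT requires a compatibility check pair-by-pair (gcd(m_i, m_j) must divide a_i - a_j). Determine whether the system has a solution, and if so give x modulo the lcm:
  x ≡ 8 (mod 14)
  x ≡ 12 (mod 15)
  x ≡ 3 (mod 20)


Moduli 14, 15, 20 are not pairwise coprime, so CRT works modulo lcm(m_i) when all pairwise compatibility conditions hold.
Pairwise compatibility: gcd(m_i, m_j) must divide a_i - a_j for every pair.
Merge one congruence at a time:
  Start: x ≡ 8 (mod 14).
  Combine with x ≡ 12 (mod 15): gcd(14, 15) = 1; 12 - 8 = 4, which IS divisible by 1, so compatible.
    Write x = 8 + 14·t and substitute into x ≡ 12 (mod 15): 14·t ≡ 12 − 8 = 4 (mod 15).
    The inverse of 14 mod 15 is 14 (since 14·14 = 196 = 13·15 + 1), so t ≡ 14·4 = 56 ≡ 11 (mod 15).
    Then x = 8 + 14·11 = 162, valid modulo lcm(14, 15) = 210: x ≡ 162 (mod 210).
  Combine with x ≡ 3 (mod 20): gcd(210, 20) = 10, and 3 - 162 = -159 is NOT divisible by 10.
    ⇒ system is inconsistent (no integer solution).

No solution (the system is inconsistent).


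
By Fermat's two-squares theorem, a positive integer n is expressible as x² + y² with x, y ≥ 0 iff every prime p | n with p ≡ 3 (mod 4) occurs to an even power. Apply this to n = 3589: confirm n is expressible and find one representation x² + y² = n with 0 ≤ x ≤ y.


Step 1: Factor n = 3589 = 37 · 97.
Step 2: Check the mod-4 condition on each prime factor: 37 ≡ 1 (mod 4), exponent 1; 97 ≡ 1 (mod 4), exponent 1.
All primes ≡ 3 (mod 4) appear to even exponent (or don't appear), so by the two-squares theorem n IS expressible as a sum of two squares.
Step 3: Build a representation. Here n = 37 · 97 is a product of primes ≡ 1 (mod 4). Each prime p ≡ 1 (mod 4) is itself a sum of two squares; find a² by testing p − a² for a perfect square:
  37: 37 − 1² = 36 = 6² ⇒ 37 = 1² + 6².
  97: 97 − 1² = 96, 97 − 2² = 93, 97 − 3² = 88, 97 − 4² = 81 = 9² ⇒ 97 = 4² + 9².
  Combine using the Brahmagupta–Fibonacci identity (a² + b²)(c² + d²) = (ac − bd)² + (ad + bc)² = (ac + bd)² + (ad − bc)²:
  37 · 97 = 3589: from (1² + 6²)(4² + 9²), take (1·4 − 6·9, 1·9 + 6·4) = (4 − 54, 9 + 24) = (-50, 33); dropping signs (only squares matter) gives (50, 33); check 50² + 33² = 2500 + 1089 = 3589 ✓.
Step 4: Order so x ≤ y and verify: 33² + 50² = 1089 + 2500 = 3589 = n. ✓

n = 3589 = 33² + 50² (one valid representation with x ≤ y).


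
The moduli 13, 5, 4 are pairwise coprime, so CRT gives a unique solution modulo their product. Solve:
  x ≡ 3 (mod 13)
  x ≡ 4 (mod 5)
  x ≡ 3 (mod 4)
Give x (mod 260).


Moduli 13, 5, 4 are pairwise coprime; by CRT there is a unique solution modulo M = 13 · 5 · 4 = 260.
Solve pairwise, accumulating the modulus:
  Start with x ≡ 3 (mod 13).
  Combine with x ≡ 4 (mod 5): since gcd(13, 5) = 1, we get a unique residue mod 65.
    Write x = 3 + 13·t and substitute into x ≡ 4 (mod 5): 13·t ≡ 4 − 3 = 1 (mod 5).
    Reduce coefficients mod 5: 3·t ≡ 1 (mod 5).
    The inverse of 3 mod 5 is 2 (since 3·2 = 6 = 1·5 + 1), so t ≡ 2·1 = 2 ≡ 2 (mod 5).
    Then x = 3 + 13·2 = 29, valid modulo lcm(13, 5) = 65: x ≡ 29 (mod 65).
  Combine with x ≡ 3 (mod 4): since gcd(65, 4) = 1, we get a unique residue mod 260.
    Write x = 29 + 65·t and substitute into x ≡ 3 (mod 4): 65·t ≡ 3 − 29 = -26 (mod 4).
    Reduce coefficients mod 4: 1·t ≡ 2 (mod 4).
    So t ≡ 2 (mod 4).
    Then x = 29 + 65·2 = 159, valid modulo lcm(65, 4) = 260: x ≡ 159 (mod 260).
Verify: 159 mod 13 = 3 ✓, 159 mod 5 = 4 ✓, 159 mod 4 = 3 ✓.

x ≡ 159 (mod 260).


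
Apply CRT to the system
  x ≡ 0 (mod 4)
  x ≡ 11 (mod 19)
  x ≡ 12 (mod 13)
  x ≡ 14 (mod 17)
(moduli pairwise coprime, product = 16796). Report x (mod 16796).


Product of moduli M = 4 · 19 · 13 · 17 = 16796.
Merge one congruence at a time:
  Start: x ≡ 0 (mod 4).
  Combine with x ≡ 11 (mod 19); new modulus lcm = 76.
    Write x = 0 + 4·t and substitute into x ≡ 11 (mod 19): 4·t ≡ 11 − 0 = 11 (mod 19).
    The inverse of 4 mod 19 is 5 (since 4·5 = 20 = 1·19 + 1), so t ≡ 5·11 = 55 ≡ 17 (mod 19).
    Then x = 0 + 4·17 = 68, valid modulo lcm(4, 19) = 76: x ≡ 68 (mod 76).
  Combine with x ≡ 12 (mod 13); new modulus lcm = 988.
    Write x = 68 + 76·t and substitute into x ≡ 12 (mod 13): 76·t ≡ 12 − 68 = -56 (mod 13).
    Reduce coefficients mod 13: 11·t ≡ 9 (mod 13).
    The inverse of 11 mod 13 is 6 (since 11·6 = 66 = 5·13 + 1), so t ≡ 6·9 = 54 ≡ 2 (mod 13).
    Then x = 68 + 76·2 = 220, valid modulo lcm(76, 13) = 988: x ≡ 220 (mod 988).
  Combine with x ≡ 14 (mod 17); new modulus lcm = 16796.
    Write x = 220 + 988·t and substitute into x ≡ 14 (mod 17): 988·t ≡ 14 − 220 = -206 (mod 17).
    Reduce coefficients mod 17: 2·t ≡ 15 (mod 17).
    The inverse of 2 mod 17 is 9 (since 2·9 = 18 = 1·17 + 1), so t ≡ 9·15 = 135 ≡ 16 (mod 17).
    Then x = 220 + 988·16 = 16028, valid modulo lcm(988, 17) = 16796: x ≡ 16028 (mod 16796).
Verify against each original: 16028 mod 4 = 0, 16028 mod 19 = 11, 16028 mod 13 = 12, 16028 mod 17 = 14.

x ≡ 16028 (mod 16796).


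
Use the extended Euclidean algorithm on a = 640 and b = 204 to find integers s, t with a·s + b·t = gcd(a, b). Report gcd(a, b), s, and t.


Euclidean algorithm on (640, 204) — divide until remainder is 0:
  640 = 3 · 204 + 28
  204 = 7 · 28 + 8
  28 = 3 · 8 + 4
  8 = 2 · 4 + 0
gcd(640, 204) = 4.
Track Bezout coefficients alongside the remainders: start with r₀ = 640 = a·1 + b·0 (s = 1, t = 0) and r₁ = 204 = a·0 + b·1 (s = 0, t = 1); each new remainder r_{k+1} = r_{k-1} − q_k·r_k inherits s_{k+1} = s_{k-1} − q_k·s_k, t_{k+1} = t_{k-1} − q_k·t_k, so r_k = a·s_k + b·t_k at every step:
  q = 3: r = 28, s = 1 − 3·0 = 1, t = 0 − 3·1 = -3  (check: 640·1 + 204·(-3) = 28)
  q = 7: r = 8, s = 0 − 7·1 = -7, t = 1 − 7·(-3) = 22  (check: 640·(-7) + 204·22 = 8)
  q = 3: r = 4, s = 1 − 3·(-7) = 22, t = -3 − 3·22 = -69  (check: 640·22 + 204·(-69) = 4)
The row with r = 4 (the gcd) gives the Bezout coefficients s = 22, t = -69.
Result: 640 · (22) + 204 · (-69) = 4.

gcd(640, 204) = 4; s = 22, t = -69 (check: 640·22 + 204·(-69) = 4).


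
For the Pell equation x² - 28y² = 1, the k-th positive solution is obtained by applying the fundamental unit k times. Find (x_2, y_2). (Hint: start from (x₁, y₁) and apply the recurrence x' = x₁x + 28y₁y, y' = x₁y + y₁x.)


Step 1: Find the fundamental solution (x₁, y₁) of x² - 28y² = 1.
  Expand √28 as a continued fraction. a₀ = ⌊√28⌋ = 5; iterate m_{k+1} = d_k·a_k − m_k, d_{k+1} = (28 − m_{k+1}²)/d_k, a_{k+1} = ⌊(a₀ + m_{k+1})/d_{k+1}⌋ (starting m₀ = 0, d₀ = 1), with convergents p_k = a_k·p_{k-1} + p_{k-2}, q_k = a_k·q_{k-1} + q_{k-2} (p₋₁ = 1, q₋₁ = 0):
  k = 0: a₀ = 5; p₀/q₀ = 5/1; p₀² − 28·q₀² = 25 − 28 = -3.
  k = 1: m = 5, d = 3, a = ⌊(5 + 5)/3⌋ = 3; p/q = (3·5 + 1)/(3·1 + 0) = 16/3; p² − 28·q² = 256 − 252 = 4.
  k = 2: m = 4, d = 4, a = ⌊(5 + 4)/4⌋ = 2; p/q = (2·16 + 5)/(2·3 + 1) = 37/7; p² − 28·q² = 1369 − 1372 = -3.
  k = 3: m = 4, d = 3, a = ⌊(5 + 4)/3⌋ = 3; p/q = (3·37 + 16)/(3·7 + 3) = 127/24; p² − 28·q² = 16129 − 16128 = 1.
  The first convergent with p² − 28·q² = 1 gives the fundamental solution (x₁, y₁) = (127, 24).
Step 2: Apply the recurrence (x_{n+1}, y_{n+1}) = (x₁x_n + 28y₁y_n, x₁y_n + y₁x_n) repeatedly.
  From (x_1, y_1) = (127, 24): x_2 = 127·127 + 28·24·24 = 32257; y_2 = 127·24 + 24·127 = 6096.
Step 3: Verify x_2² - 28·y_2² = 1040514049 - 1040514048 = 1 (should be 1). ✓

(x_1, y_1) = (127, 24); (x_2, y_2) = (32257, 6096).


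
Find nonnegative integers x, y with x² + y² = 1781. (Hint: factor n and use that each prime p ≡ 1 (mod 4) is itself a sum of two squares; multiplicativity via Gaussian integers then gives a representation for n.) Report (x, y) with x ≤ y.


Step 1: Factor n = 1781 = 13 · 137.
Step 2: Check the mod-4 condition on each prime factor: 13 ≡ 1 (mod 4), exponent 1; 137 ≡ 1 (mod 4), exponent 1.
All primes ≡ 3 (mod 4) appear to even exponent (or don't appear), so by the two-squares theorem n IS expressible as a sum of two squares.
Step 3: Build a representation. Here n = 13 · 137 is a product of primes ≡ 1 (mod 4). Each prime p ≡ 1 (mod 4) is itself a sum of two squares; find a² by testing p − a² for a perfect square:
  13: 13 − 1² = 12, 13 − 2² = 9 = 3² ⇒ 13 = 2² + 3².
  137: 137 − 1² = 136, 137 − 2² = 133, 137 − 3² = 128, 137 − 4² = 121 = 11² ⇒ 137 = 4² + 11².
  Combine using the Brahmagupta–Fibonacci identity (a² + b²)(c² + d²) = (ac − bd)² + (ad + bc)² = (ac + bd)² + (ad − bc)²:
  13 · 137 = 1781: from (2² + 3²)(4² + 11²), take (2·4 − 3·11, 2·11 + 3·4) = (8 − 33, 22 + 12) = (-25, 34); dropping signs (only squares matter) gives (25, 34); check 25² + 34² = 625 + 1156 = 1781 ✓.
Step 4: Order so x ≤ y and verify: 25² + 34² = 625 + 1156 = 1781 = n. ✓

n = 1781 = 25² + 34² (one valid representation with x ≤ y).


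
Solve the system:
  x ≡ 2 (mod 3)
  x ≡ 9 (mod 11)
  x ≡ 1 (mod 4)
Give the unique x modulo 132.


Moduli 3, 11, 4 are pairwise coprime; by CRT there is a unique solution modulo M = 3 · 11 · 4 = 132.
Solve pairwise, accumulating the modulus:
  Start with x ≡ 2 (mod 3).
  Combine with x ≡ 9 (mod 11): since gcd(3, 11) = 1, we get a unique residue mod 33.
    Write x = 2 + 3·t and substitute into x ≡ 9 (mod 11): 3·t ≡ 9 − 2 = 7 (mod 11).
    The inverse of 3 mod 11 is 4 (since 3·4 = 12 = 1·11 + 1), so t ≡ 4·7 = 28 ≡ 6 (mod 11).
    Then x = 2 + 3·6 = 20, valid modulo lcm(3, 11) = 33: x ≡ 20 (mod 33).
  Combine with x ≡ 1 (mod 4): since gcd(33, 4) = 1, we get a unique residue mod 132.
    Write x = 20 + 33·t and substitute into x ≡ 1 (mod 4): 33·t ≡ 1 − 20 = -19 (mod 4).
    Reduce coefficients mod 4: 1·t ≡ 1 (mod 4).
    So t ≡ 1 (mod 4).
    Then x = 20 + 33·1 = 53, valid modulo lcm(33, 4) = 132: x ≡ 53 (mod 132).
Verify: 53 mod 3 = 2 ✓, 53 mod 11 = 9 ✓, 53 mod 4 = 1 ✓.

x ≡ 53 (mod 132).


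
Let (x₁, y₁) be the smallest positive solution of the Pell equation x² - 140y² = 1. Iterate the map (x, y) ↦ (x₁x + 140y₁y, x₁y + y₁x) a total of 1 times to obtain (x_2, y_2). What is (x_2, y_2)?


Step 1: Find the fundamental solution (x₁, y₁) of x² - 140y² = 1.
  Expand √140 as a continued fraction. a₀ = ⌊√140⌋ = 11; iterate m_{k+1} = d_k·a_k − m_k, d_{k+1} = (140 − m_{k+1}²)/d_k, a_{k+1} = ⌊(a₀ + m_{k+1})/d_{k+1}⌋ (starting m₀ = 0, d₀ = 1), with convergents p_k = a_k·p_{k-1} + p_{k-2}, q_k = a_k·q_{k-1} + q_{k-2} (p₋₁ = 1, q₋₁ = 0):
  k = 0: a₀ = 11; p₀/q₀ = 11/1; p₀² − 140·q₀² = 121 − 140 = -19.
  k = 1: m = 11, d = 19, a = ⌊(11 + 11)/19⌋ = 1; p/q = (1·11 + 1)/(1·1 + 0) = 12/1; p² − 140·q² = 144 − 140 = 4.
  k = 2: m = 8, d = 4, a = ⌊(11 + 8)/4⌋ = 4; p/q = (4·12 + 11)/(4·1 + 1) = 59/5; p² − 140·q² = 3481 − 3500 = -19.
  k = 3: m = 8, d = 19, a = ⌊(11 + 8)/19⌋ = 1; p/q = (1·59 + 12)/(1·5 + 1) = 71/6; p² − 140·q² = 5041 − 5040 = 1.
  The first convergent with p² − 140·q² = 1 gives the fundamental solution (x₁, y₁) = (71, 6).
Step 2: Apply the recurrence (x_{n+1}, y_{n+1}) = (x₁x_n + 140y₁y_n, x₁y_n + y₁x_n) repeatedly.
  From (x_1, y_1) = (71, 6): x_2 = 71·71 + 140·6·6 = 10081; y_2 = 71·6 + 6·71 = 852.
Step 3: Verify x_2² - 140·y_2² = 101626561 - 101626560 = 1 (should be 1). ✓

(x_1, y_1) = (71, 6); (x_2, y_2) = (10081, 852).


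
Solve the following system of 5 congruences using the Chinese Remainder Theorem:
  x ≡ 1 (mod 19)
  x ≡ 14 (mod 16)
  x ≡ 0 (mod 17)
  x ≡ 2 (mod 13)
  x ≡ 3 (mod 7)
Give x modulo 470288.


Product of moduli M = 19 · 16 · 17 · 13 · 7 = 470288.
Merge one congruence at a time:
  Start: x ≡ 1 (mod 19).
  Combine with x ≡ 14 (mod 16); new modulus lcm = 304.
    Write x = 1 + 19·t and substitute into x ≡ 14 (mod 16): 19·t ≡ 14 − 1 = 13 (mod 16).
    Reduce coefficients mod 16: 3·t ≡ 13 (mod 16).
    The inverse of 3 mod 16 is 11 (since 3·11 = 33 = 2·16 + 1), so t ≡ 11·13 = 143 ≡ 15 (mod 16).
    Then x = 1 + 19·15 = 286, valid modulo lcm(19, 16) = 304: x ≡ 286 (mod 304).
  Combine with x ≡ 0 (mod 17); new modulus lcm = 5168.
    Write x = 286 + 304·t and substitute into x ≡ 0 (mod 17): 304·t ≡ 0 − 286 = -286 (mod 17).
    Reduce coefficients mod 17: 15·t ≡ 3 (mod 17).
    The inverse of 15 mod 17 is 8 (since 15·8 = 120 = 7·17 + 1), so t ≡ 8·3 = 24 ≡ 7 (mod 17).
    Then x = 286 + 304·7 = 2414, valid modulo lcm(304, 17) = 5168: x ≡ 2414 (mod 5168).
  Combine with x ≡ 2 (mod 13); new modulus lcm = 67184.
    Write x = 2414 + 5168·t and substitute into x ≡ 2 (mod 13): 5168·t ≡ 2 − 2414 = -2412 (mod 13).
    Reduce coefficients mod 13: 7·t ≡ 6 (mod 13).
    The inverse of 7 mod 13 is 2 (since 7·2 = 14 = 1·13 + 1), so t ≡ 2·6 = 12 ≡ 12 (mod 13).
    Then x = 2414 + 5168·12 = 64430, valid modulo lcm(5168, 13) = 67184: x ≡ 64430 (mod 67184).
  Combine with x ≡ 3 (mod 7); new modulus lcm = 470288.
    Write x = 64430 + 67184·t and substitute into x ≡ 3 (mod 7): 67184·t ≡ 3 − 64430 = -64427 (mod 7).
    Reduce coefficients mod 7: 5·t ≡ 1 (mod 7).
    The inverse of 5 mod 7 is 3 (since 5·3 = 15 = 2·7 + 1), so t ≡ 3·1 = 3 ≡ 3 (mod 7).
    Then x = 64430 + 67184·3 = 265982, valid modulo lcm(67184, 7) = 470288: x ≡ 265982 (mod 470288).
Verify against each original: 265982 mod 19 = 1, 265982 mod 16 = 14, 265982 mod 17 = 0, 265982 mod 13 = 2, 265982 mod 7 = 3.

x ≡ 265982 (mod 470288).


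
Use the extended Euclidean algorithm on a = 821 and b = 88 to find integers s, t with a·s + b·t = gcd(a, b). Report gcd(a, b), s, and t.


Euclidean algorithm on (821, 88) — divide until remainder is 0:
  821 = 9 · 88 + 29
  88 = 3 · 29 + 1
  29 = 29 · 1 + 0
gcd(821, 88) = 1.
Track Bezout coefficients alongside the remainders: start with r₀ = 821 = a·1 + b·0 (s = 1, t = 0) and r₁ = 88 = a·0 + b·1 (s = 0, t = 1); each new remainder r_{k+1} = r_{k-1} − q_k·r_k inherits s_{k+1} = s_{k-1} − q_k·s_k, t_{k+1} = t_{k-1} − q_k·t_k, so r_k = a·s_k + b·t_k at every step:
  q = 9: r = 29, s = 1 − 9·0 = 1, t = 0 − 9·1 = -9  (check: 821·1 + 88·(-9) = 29)
  q = 3: r = 1, s = 0 − 3·1 = -3, t = 1 − 3·(-9) = 28  (check: 821·(-3) + 88·28 = 1)
The row with r = 1 (the gcd) gives the Bezout coefficients s = -3, t = 28.
Result: 821 · (-3) + 88 · (28) = 1.

gcd(821, 88) = 1; s = -3, t = 28 (check: 821·(-3) + 88·28 = 1).


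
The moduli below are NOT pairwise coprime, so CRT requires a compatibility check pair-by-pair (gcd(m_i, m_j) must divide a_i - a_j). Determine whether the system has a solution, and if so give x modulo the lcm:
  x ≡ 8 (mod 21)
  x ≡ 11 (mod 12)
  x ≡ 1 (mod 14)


Moduli 21, 12, 14 are not pairwise coprime, so CRT works modulo lcm(m_i) when all pairwise compatibility conditions hold.
Pairwise compatibility: gcd(m_i, m_j) must divide a_i - a_j for every pair.
Merge one congruence at a time:
  Start: x ≡ 8 (mod 21).
  Combine with x ≡ 11 (mod 12): gcd(21, 12) = 3; 11 - 8 = 3, which IS divisible by 3, so compatible.
    Write x = 8 + 21·t and substitute into x ≡ 11 (mod 12): 21·t ≡ 11 − 8 = 3 (mod 12).
    Divide the congruence (and modulus) by g = 3: 7·t ≡ 1 (mod 4).
    Reduce coefficients mod 4: 3·t ≡ 1 (mod 4).
    The inverse of 3 mod 4 is 3 (since 3·3 = 9 = 2·4 + 1), so t ≡ 3·1 = 3 ≡ 3 (mod 4).
    Then x = 8 + 21·3 = 71, valid modulo lcm(21, 12) = 84: x ≡ 71 (mod 84).
  Combine with x ≡ 1 (mod 14): gcd(84, 14) = 14; 1 - 71 = -70, which IS divisible by 14, so compatible.
    Write x = 71 + 84·t and substitute into x ≡ 1 (mod 14): 84·t ≡ 1 − 71 = -70 (mod 14).
    Divide the congruence (and modulus) by g = 14: 6·t ≡ -5 (mod 1).
    Modulo 1 every t works; take t = 0.
    Then x = 71 + 84·0 = 71, valid modulo lcm(84, 14) = 84: x ≡ 71 (mod 84).
Verify: 71 mod 21 = 8, 71 mod 12 = 11, 71 mod 14 = 1.

x ≡ 71 (mod 84).


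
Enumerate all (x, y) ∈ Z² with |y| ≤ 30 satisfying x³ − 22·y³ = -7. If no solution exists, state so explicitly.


The equation is x³ - 22y³ = -7. For fixed y, x³ = 22·y³ − 7, so a solution requires the RHS to be a perfect cube.
Strategy: iterate y from -30 to 30, compute RHS = 22·y³ − 7, and check whether it is a (positive or negative) perfect cube.
Check small values of y:
  y = 0: RHS = -7 is not a perfect cube.
  y = 1: RHS = 15 is not a perfect cube.
  y = -1: RHS = -29 is not a perfect cube.
  y = 2: RHS = 169 is not a perfect cube.
  y = -2: RHS = -183 is not a perfect cube.
  y = 3: RHS = 587 is not a perfect cube.
  y = -3: RHS = -601 is not a perfect cube.
Continuing the search up to |y| = 30 finds no solutions either.
No (x, y) in the scanned range satisfies the equation.

No integer solutions with |y| ≤ 30.


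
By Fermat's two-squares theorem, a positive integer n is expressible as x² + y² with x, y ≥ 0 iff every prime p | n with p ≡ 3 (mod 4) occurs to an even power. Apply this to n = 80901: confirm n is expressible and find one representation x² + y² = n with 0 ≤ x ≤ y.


Step 1: Factor n = 80901 = 3^2 · 89 · 101.
Step 2: Check the mod-4 condition on each prime factor: 3 ≡ 3 (mod 4), exponent 2 (must be even); 89 ≡ 1 (mod 4), exponent 1; 101 ≡ 1 (mod 4), exponent 1.
All primes ≡ 3 (mod 4) appear to even exponent (or don't appear), so by the two-squares theorem n IS expressible as a sum of two squares.
Step 3: Build a representation. Group n = k² · m with k = 3 and m = 89 · 101 = 8989 (a product of primes ≡ 1 (mod 4)); a representation of m scales to one of n via (k·x)² + (k·y)² = k²(x² + y²). Each prime p ≡ 1 (mod 4) is itself a sum of two squares; find a² by testing p − a² for a perfect square:
  89: 89 − 1² = 88, 89 − 2² = 85, 89 − 3² = 80, 89 − 4² = 73, 89 − 5² = 64 = 8² ⇒ 89 = 5² + 8².
  101: 101 − 1² = 100 = 10² ⇒ 101 = 1² + 10².
  Combine using the Brahmagupta–Fibonacci identity (a² + b²)(c² + d²) = (ac − bd)² + (ad + bc)² = (ac + bd)² + (ad − bc)²:
  89 · 101 = 8989: from (5² + 8²)(1² + 10²), take (5·1 − 8·10, 5·10 + 8·1) = (5 − 80, 50 + 8) = (-75, 58); dropping signs (only squares matter) gives (75, 58); check 75² + 58² = 5625 + 3364 = 8989 ✓.
  Scale by k = 3: (3·75, 3·58) = (225, 174).
Step 4: Order so x ≤ y and verify: 174² + 225² = 30276 + 50625 = 80901 = n. ✓

n = 80901 = 174² + 225² (one valid representation with x ≤ y).


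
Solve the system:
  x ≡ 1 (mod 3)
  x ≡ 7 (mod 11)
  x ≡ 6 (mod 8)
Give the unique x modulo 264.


Moduli 3, 11, 8 are pairwise coprime; by CRT there is a unique solution modulo M = 3 · 11 · 8 = 264.
Solve pairwise, accumulating the modulus:
  Start with x ≡ 1 (mod 3).
  Combine with x ≡ 7 (mod 11): since gcd(3, 11) = 1, we get a unique residue mod 33.
    Write x = 1 + 3·t and substitute into x ≡ 7 (mod 11): 3·t ≡ 7 − 1 = 6 (mod 11).
    The inverse of 3 mod 11 is 4 (since 3·4 = 12 = 1·11 + 1), so t ≡ 4·6 = 24 ≡ 2 (mod 11).
    Then x = 1 + 3·2 = 7, valid modulo lcm(3, 11) = 33: x ≡ 7 (mod 33).
  Combine with x ≡ 6 (mod 8): since gcd(33, 8) = 1, we get a unique residue mod 264.
    Write x = 7 + 33·t and substitute into x ≡ 6 (mod 8): 33·t ≡ 6 − 7 = -1 (mod 8).
    Reduce coefficients mod 8: 1·t ≡ 7 (mod 8).
    So t ≡ 7 (mod 8).
    Then x = 7 + 33·7 = 238, valid modulo lcm(33, 8) = 264: x ≡ 238 (mod 264).
Verify: 238 mod 3 = 1 ✓, 238 mod 11 = 7 ✓, 238 mod 8 = 6 ✓.

x ≡ 238 (mod 264).


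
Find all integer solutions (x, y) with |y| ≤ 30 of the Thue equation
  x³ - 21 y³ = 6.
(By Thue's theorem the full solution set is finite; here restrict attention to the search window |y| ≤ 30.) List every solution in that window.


The equation is x³ - 21y³ = 6. For fixed y, x³ = 21·y³ + 6, so a solution requires the RHS to be a perfect cube.
Strategy: iterate y from -30 to 30, compute RHS = 21·y³ + 6, and check whether it is a (positive or negative) perfect cube.
Check small values of y:
  y = 0: RHS = 6 is not a perfect cube.
  y = 1: RHS = 27 = (3)³ ⇒ x = 3 works.
  y = -1: RHS = -15 is not a perfect cube.
  y = 2: RHS = 174 is not a perfect cube.
  y = -2: RHS = -162 is not a perfect cube.
  y = 3: RHS = 573 is not a perfect cube.
  y = -3: RHS = -561 is not a perfect cube.
Continuing the search up to |y| = 30 finds no further solutions beyond those listed.
Collected solutions: (3, 1).

Solutions (with |y| ≤ 30): (3, 1).


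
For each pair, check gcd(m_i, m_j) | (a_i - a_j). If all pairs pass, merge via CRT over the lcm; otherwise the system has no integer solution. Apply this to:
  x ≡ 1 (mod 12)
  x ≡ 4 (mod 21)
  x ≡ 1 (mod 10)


Moduli 12, 21, 10 are not pairwise coprime, so CRT works modulo lcm(m_i) when all pairwise compatibility conditions hold.
Pairwise compatibility: gcd(m_i, m_j) must divide a_i - a_j for every pair.
Merge one congruence at a time:
  Start: x ≡ 1 (mod 12).
  Combine with x ≡ 4 (mod 21): gcd(12, 21) = 3; 4 - 1 = 3, which IS divisible by 3, so compatible.
    Write x = 1 + 12·t and substitute into x ≡ 4 (mod 21): 12·t ≡ 4 − 1 = 3 (mod 21).
    Divide the congruence (and modulus) by g = 3: 4·t ≡ 1 (mod 7).
    The inverse of 4 mod 7 is 2 (since 4·2 = 8 = 1·7 + 1), so t ≡ 2·1 = 2 ≡ 2 (mod 7).
    Then x = 1 + 12·2 = 25, valid modulo lcm(12, 21) = 84: x ≡ 25 (mod 84).
  Combine with x ≡ 1 (mod 10): gcd(84, 10) = 2; 1 - 25 = -24, which IS divisible by 2, so compatible.
    Write x = 25 + 84·t and substitute into x ≡ 1 (mod 10): 84·t ≡ 1 − 25 = -24 (mod 10).
    Divide the congruence (and modulus) by g = 2: 42·t ≡ -12 (mod 5).
    Reduce coefficients mod 5: 2·t ≡ 3 (mod 5).
    The inverse of 2 mod 5 is 3 (since 2·3 = 6 = 1·5 + 1), so t ≡ 3·3 = 9 ≡ 4 (mod 5).
    Then x = 25 + 84·4 = 361, valid modulo lcm(84, 10) = 420: x ≡ 361 (mod 420).
Verify: 361 mod 12 = 1, 361 mod 21 = 4, 361 mod 10 = 1.

x ≡ 361 (mod 420).


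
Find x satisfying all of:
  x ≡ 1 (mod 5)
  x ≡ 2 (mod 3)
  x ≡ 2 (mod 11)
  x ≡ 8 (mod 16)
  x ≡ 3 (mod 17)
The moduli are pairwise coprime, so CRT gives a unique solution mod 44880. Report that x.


Product of moduli M = 5 · 3 · 11 · 16 · 17 = 44880.
Merge one congruence at a time:
  Start: x ≡ 1 (mod 5).
  Combine with x ≡ 2 (mod 3); new modulus lcm = 15.
    Write x = 1 + 5·t and substitute into x ≡ 2 (mod 3): 5·t ≡ 2 − 1 = 1 (mod 3).
    Reduce coefficients mod 3: 2·t ≡ 1 (mod 3).
    The inverse of 2 mod 3 is 2 (since 2·2 = 4 = 1·3 + 1), so t ≡ 2·1 = 2 ≡ 2 (mod 3).
    Then x = 1 + 5·2 = 11, valid modulo lcm(5, 3) = 15: x ≡ 11 (mod 15).
  Combine with x ≡ 2 (mod 11); new modulus lcm = 165.
    Write x = 11 + 15·t and substitute into x ≡ 2 (mod 11): 15·t ≡ 2 − 11 = -9 (mod 11).
    Reduce coefficients mod 11: 4·t ≡ 2 (mod 11).
    The inverse of 4 mod 11 is 3 (since 4·3 = 12 = 1·11 + 1), so t ≡ 3·2 = 6 ≡ 6 (mod 11).
    Then x = 11 + 15·6 = 101, valid modulo lcm(15, 11) = 165: x ≡ 101 (mod 165).
  Combine with x ≡ 8 (mod 16); new modulus lcm = 2640.
    Write x = 101 + 165·t and substitute into x ≡ 8 (mod 16): 165·t ≡ 8 − 101 = -93 (mod 16).
    Reduce coefficients mod 16: 5·t ≡ 3 (mod 16).
    The inverse of 5 mod 16 is 13 (since 5·13 = 65 = 4·16 + 1), so t ≡ 13·3 = 39 ≡ 7 (mod 16).
    Then x = 101 + 165·7 = 1256, valid modulo lcm(165, 16) = 2640: x ≡ 1256 (mod 2640).
  Combine with x ≡ 3 (mod 17); new modulus lcm = 44880.
    Write x = 1256 + 2640·t and substitute into x ≡ 3 (mod 17): 2640·t ≡ 3 − 1256 = -1253 (mod 17).
    Reduce coefficients mod 17: 5·t ≡ 5 (mod 17).
    The inverse of 5 mod 17 is 7 (since 5·7 = 35 = 2·17 + 1), so t ≡ 7·5 = 35 ≡ 1 (mod 17).
    Then x = 1256 + 2640·1 = 3896, valid modulo lcm(2640, 17) = 44880: x ≡ 3896 (mod 44880).
Verify against each original: 3896 mod 5 = 1, 3896 mod 3 = 2, 3896 mod 11 = 2, 3896 mod 16 = 8, 3896 mod 17 = 3.

x ≡ 3896 (mod 44880).


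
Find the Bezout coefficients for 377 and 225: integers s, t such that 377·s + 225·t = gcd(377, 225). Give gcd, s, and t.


Euclidean algorithm on (377, 225) — divide until remainder is 0:
  377 = 1 · 225 + 152
  225 = 1 · 152 + 73
  152 = 2 · 73 + 6
  73 = 12 · 6 + 1
  6 = 6 · 1 + 0
gcd(377, 225) = 1.
Track Bezout coefficients alongside the remainders: start with r₀ = 377 = a·1 + b·0 (s = 1, t = 0) and r₁ = 225 = a·0 + b·1 (s = 0, t = 1); each new remainder r_{k+1} = r_{k-1} − q_k·r_k inherits s_{k+1} = s_{k-1} − q_k·s_k, t_{k+1} = t_{k-1} − q_k·t_k, so r_k = a·s_k + b·t_k at every step:
  q = 1: r = 152, s = 1 − 1·0 = 1, t = 0 − 1·1 = -1  (check: 377·1 + 225·(-1) = 152)
  q = 1: r = 73, s = 0 − 1·1 = -1, t = 1 − 1·(-1) = 2  (check: 377·(-1) + 225·2 = 73)
  q = 2: r = 6, s = 1 − 2·(-1) = 3, t = -1 − 2·2 = -5  (check: 377·3 + 225·(-5) = 6)
  q = 12: r = 1, s = -1 − 12·3 = -37, t = 2 − 12·(-5) = 62  (check: 377·(-37) + 225·62 = 1)
The row with r = 1 (the gcd) gives the Bezout coefficients s = -37, t = 62.
Result: 377 · (-37) + 225 · (62) = 1.

gcd(377, 225) = 1; s = -37, t = 62 (check: 377·(-37) + 225·62 = 1).


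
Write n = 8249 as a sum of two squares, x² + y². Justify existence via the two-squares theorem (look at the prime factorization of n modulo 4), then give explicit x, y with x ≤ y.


Step 1: Factor n = 8249 = 73 · 113.
Step 2: Check the mod-4 condition on each prime factor: 73 ≡ 1 (mod 4), exponent 1; 113 ≡ 1 (mod 4), exponent 1.
All primes ≡ 3 (mod 4) appear to even exponent (or don't appear), so by the two-squares theorem n IS expressible as a sum of two squares.
Step 3: Build a representation. Here n = 73 · 113 is a product of primes ≡ 1 (mod 4). Each prime p ≡ 1 (mod 4) is itself a sum of two squares; find a² by testing p − a² for a perfect square:
  73: 73 − 1² = 72, 73 − 2² = 69, 73 − 3² = 64 = 8² ⇒ 73 = 3² + 8².
  113: 113 − 1² = 112, 113 − 2² = 109, 113 − 3² = 104, 113 − 4² = 97, 113 − 5² = 88, 113 − 6² = 77, 113 − 7² = 64 = 8² ⇒ 113 = 7² + 8².
  Combine using the Brahmagupta–Fibonacci identity (a² + b²)(c² + d²) = (ac − bd)² + (ad + bc)² = (ac + bd)² + (ad − bc)²:
  73 · 113 = 8249: from (3² + 8²)(7² + 8²), take (3·7 − 8·8, 3·8 + 8·7) = (21 − 64, 24 + 56) = (-43, 80); dropping signs (only squares matter) gives (43, 80); check 43² + 80² = 1849 + 6400 = 8249 ✓.
Step 4: Order so x ≤ y and verify: 43² + 80² = 1849 + 6400 = 8249 = n. ✓

n = 8249 = 43² + 80² (one valid representation with x ≤ y).


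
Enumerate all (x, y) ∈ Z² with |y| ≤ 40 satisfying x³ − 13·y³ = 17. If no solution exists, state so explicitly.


The equation is x³ - 13y³ = 17. For fixed y, x³ = 13·y³ + 17, so a solution requires the RHS to be a perfect cube.
Strategy: iterate y from -40 to 40, compute RHS = 13·y³ + 17, and check whether it is a (positive or negative) perfect cube.
Check small values of y:
  y = 0: RHS = 17 is not a perfect cube.
  y = 1: RHS = 30 is not a perfect cube.
  y = -1: RHS = 4 is not a perfect cube.
  y = 2: RHS = 121 is not a perfect cube.
  y = -2: RHS = -87 is not a perfect cube.
  y = 3: RHS = 368 is not a perfect cube.
  y = -3: RHS = -334 is not a perfect cube.
Continuing the search up to |y| = 40 finds no solutions either.
No (x, y) in the scanned range satisfies the equation.

No integer solutions with |y| ≤ 40.


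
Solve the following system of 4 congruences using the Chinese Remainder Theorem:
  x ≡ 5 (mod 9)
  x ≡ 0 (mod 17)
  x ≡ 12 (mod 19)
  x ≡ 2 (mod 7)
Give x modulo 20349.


Product of moduli M = 9 · 17 · 19 · 7 = 20349.
Merge one congruence at a time:
  Start: x ≡ 5 (mod 9).
  Combine with x ≡ 0 (mod 17); new modulus lcm = 153.
    Write x = 5 + 9·t and substitute into x ≡ 0 (mod 17): 9·t ≡ 0 − 5 = -5 (mod 17).
    Reduce coefficients mod 17: 9·t ≡ 12 (mod 17).
    The inverse of 9 mod 17 is 2 (since 9·2 = 18 = 1·17 + 1), so t ≡ 2·12 = 24 ≡ 7 (mod 17).
    Then x = 5 + 9·7 = 68, valid modulo lcm(9, 17) = 153: x ≡ 68 (mod 153).
  Combine with x ≡ 12 (mod 19); new modulus lcm = 2907.
    Write x = 68 + 153·t and substitute into x ≡ 12 (mod 19): 153·t ≡ 12 − 68 = -56 (mod 19).
    Reduce coefficients mod 19: 1·t ≡ 1 (mod 19).
    So t ≡ 1 (mod 19).
    Then x = 68 + 153·1 = 221, valid modulo lcm(153, 19) = 2907: x ≡ 221 (mod 2907).
  Combine with x ≡ 2 (mod 7); new modulus lcm = 20349.
    Write x = 221 + 2907·t and substitute into x ≡ 2 (mod 7): 2907·t ≡ 2 − 221 = -219 (mod 7).
    Reduce coefficients mod 7: 2·t ≡ 5 (mod 7).
    The inverse of 2 mod 7 is 4 (since 2·4 = 8 = 1·7 + 1), so t ≡ 4·5 = 20 ≡ 6 (mod 7).
    Then x = 221 + 2907·6 = 17663, valid modulo lcm(2907, 7) = 20349: x ≡ 17663 (mod 20349).
Verify against each original: 17663 mod 9 = 5, 17663 mod 17 = 0, 17663 mod 19 = 12, 17663 mod 7 = 2.

x ≡ 17663 (mod 20349).


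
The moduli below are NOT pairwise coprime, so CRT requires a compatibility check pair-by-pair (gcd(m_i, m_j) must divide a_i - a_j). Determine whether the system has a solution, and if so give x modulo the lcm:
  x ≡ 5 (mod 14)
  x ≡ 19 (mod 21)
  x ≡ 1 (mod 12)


Moduli 14, 21, 12 are not pairwise coprime, so CRT works modulo lcm(m_i) when all pairwise compatibility conditions hold.
Pairwise compatibility: gcd(m_i, m_j) must divide a_i - a_j for every pair.
Merge one congruence at a time:
  Start: x ≡ 5 (mod 14).
  Combine with x ≡ 19 (mod 21): gcd(14, 21) = 7; 19 - 5 = 14, which IS divisible by 7, so compatible.
    Write x = 5 + 14·t and substitute into x ≡ 19 (mod 21): 14·t ≡ 19 − 5 = 14 (mod 21).
    Divide the congruence (and modulus) by g = 7: 2·t ≡ 2 (mod 3).
    The inverse of 2 mod 3 is 2 (since 2·2 = 4 = 1·3 + 1), so t ≡ 2·2 = 4 ≡ 1 (mod 3).
    Then x = 5 + 14·1 = 19, valid modulo lcm(14, 21) = 42: x ≡ 19 (mod 42).
  Combine with x ≡ 1 (mod 12): gcd(42, 12) = 6; 1 - 19 = -18, which IS divisible by 6, so compatible.
    Write x = 19 + 42·t and substitute into x ≡ 1 (mod 12): 42·t ≡ 1 − 19 = -18 (mod 12).
    Divide the congruence (and modulus) by g = 6: 7·t ≡ -3 (mod 2).
    Reduce coefficients mod 2: 1·t ≡ 1 (mod 2).
    So t ≡ 1 (mod 2).
    Then x = 19 + 42·1 = 61, valid modulo lcm(42, 12) = 84: x ≡ 61 (mod 84).
Verify: 61 mod 14 = 5, 61 mod 21 = 19, 61 mod 12 = 1.

x ≡ 61 (mod 84).


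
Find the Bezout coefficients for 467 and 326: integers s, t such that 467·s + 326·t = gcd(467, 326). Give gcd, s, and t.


Euclidean algorithm on (467, 326) — divide until remainder is 0:
  467 = 1 · 326 + 141
  326 = 2 · 141 + 44
  141 = 3 · 44 + 9
  44 = 4 · 9 + 8
  9 = 1 · 8 + 1
  8 = 8 · 1 + 0
gcd(467, 326) = 1.
Track Bezout coefficients alongside the remainders: start with r₀ = 467 = a·1 + b·0 (s = 1, t = 0) and r₁ = 326 = a·0 + b·1 (s = 0, t = 1); each new remainder r_{k+1} = r_{k-1} − q_k·r_k inherits s_{k+1} = s_{k-1} − q_k·s_k, t_{k+1} = t_{k-1} − q_k·t_k, so r_k = a·s_k + b·t_k at every step:
  q = 1: r = 141, s = 1 − 1·0 = 1, t = 0 − 1·1 = -1  (check: 467·1 + 326·(-1) = 141)
  q = 2: r = 44, s = 0 − 2·1 = -2, t = 1 − 2·(-1) = 3  (check: 467·(-2) + 326·3 = 44)
  q = 3: r = 9, s = 1 − 3·(-2) = 7, t = -1 − 3·3 = -10  (check: 467·7 + 326·(-10) = 9)
  q = 4: r = 8, s = -2 − 4·7 = -30, t = 3 − 4·(-10) = 43  (check: 467·(-30) + 326·43 = 8)
  q = 1: r = 1, s = 7 − 1·(-30) = 37, t = -10 − 1·43 = -53  (check: 467·37 + 326·(-53) = 1)
The row with r = 1 (the gcd) gives the Bezout coefficients s = 37, t = -53.
Result: 467 · (37) + 326 · (-53) = 1.

gcd(467, 326) = 1; s = 37, t = -53 (check: 467·37 + 326·(-53) = 1).


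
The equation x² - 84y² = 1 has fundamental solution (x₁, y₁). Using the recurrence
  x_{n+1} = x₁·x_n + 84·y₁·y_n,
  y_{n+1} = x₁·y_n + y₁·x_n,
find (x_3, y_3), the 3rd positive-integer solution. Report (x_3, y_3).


Step 1: Find the fundamental solution (x₁, y₁) of x² - 84y² = 1.
  Expand √84 as a continued fraction. a₀ = ⌊√84⌋ = 9; iterate m_{k+1} = d_k·a_k − m_k, d_{k+1} = (84 − m_{k+1}²)/d_k, a_{k+1} = ⌊(a₀ + m_{k+1})/d_{k+1}⌋ (starting m₀ = 0, d₀ = 1), with convergents p_k = a_k·p_{k-1} + p_{k-2}, q_k = a_k·q_{k-1} + q_{k-2} (p₋₁ = 1, q₋₁ = 0):
  k = 0: a₀ = 9; p₀/q₀ = 9/1; p₀² − 84·q₀² = 81 − 84 = -3.
  k = 1: m = 9, d = 3, a = ⌊(9 + 9)/3⌋ = 6; p/q = (6·9 + 1)/(6·1 + 0) = 55/6; p² − 84·q² = 3025 − 3024 = 1.
  The first convergent with p² − 84·q² = 1 gives the fundamental solution (x₁, y₁) = (55, 6).
Step 2: Apply the recurrence (x_{n+1}, y_{n+1}) = (x₁x_n + 84y₁y_n, x₁y_n + y₁x_n) repeatedly.
  From (x_1, y_1) = (55, 6): x_2 = 55·55 + 84·6·6 = 6049; y_2 = 55·6 + 6·55 = 660.
  From (x_2, y_2) = (6049, 660): x_3 = 55·6049 + 84·6·660 = 665335; y_3 = 55·660 + 6·6049 = 72594.
Step 3: Verify x_3² - 84·y_3² = 442670662225 - 442670662224 = 1 (should be 1). ✓

(x_1, y_1) = (55, 6); (x_3, y_3) = (665335, 72594).


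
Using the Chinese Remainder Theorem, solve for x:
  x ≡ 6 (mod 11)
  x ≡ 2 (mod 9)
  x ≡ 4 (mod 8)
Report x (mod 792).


Moduli 11, 9, 8 are pairwise coprime; by CRT there is a unique solution modulo M = 11 · 9 · 8 = 792.
Solve pairwise, accumulating the modulus:
  Start with x ≡ 6 (mod 11).
  Combine with x ≡ 2 (mod 9): since gcd(11, 9) = 1, we get a unique residue mod 99.
    Write x = 6 + 11·t and substitute into x ≡ 2 (mod 9): 11·t ≡ 2 − 6 = -4 (mod 9).
    Reduce coefficients mod 9: 2·t ≡ 5 (mod 9).
    The inverse of 2 mod 9 is 5 (since 2·5 = 10 = 1·9 + 1), so t ≡ 5·5 = 25 ≡ 7 (mod 9).
    Then x = 6 + 11·7 = 83, valid modulo lcm(11, 9) = 99: x ≡ 83 (mod 99).
  Combine with x ≡ 4 (mod 8): since gcd(99, 8) = 1, we get a unique residue mod 792.
    Write x = 83 + 99·t and substitute into x ≡ 4 (mod 8): 99·t ≡ 4 − 83 = -79 (mod 8).
    Reduce coefficients mod 8: 3·t ≡ 1 (mod 8).
    The inverse of 3 mod 8 is 3 (since 3·3 = 9 = 1·8 + 1), so t ≡ 3·1 = 3 ≡ 3 (mod 8).
    Then x = 83 + 99·3 = 380, valid modulo lcm(99, 8) = 792: x ≡ 380 (mod 792).
Verify: 380 mod 11 = 6 ✓, 380 mod 9 = 2 ✓, 380 mod 8 = 4 ✓.

x ≡ 380 (mod 792).


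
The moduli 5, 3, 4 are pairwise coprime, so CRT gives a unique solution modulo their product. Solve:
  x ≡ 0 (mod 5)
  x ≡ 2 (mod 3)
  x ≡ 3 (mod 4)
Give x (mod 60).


Moduli 5, 3, 4 are pairwise coprime; by CRT there is a unique solution modulo M = 5 · 3 · 4 = 60.
Solve pairwise, accumulating the modulus:
  Start with x ≡ 0 (mod 5).
  Combine with x ≡ 2 (mod 3): since gcd(5, 3) = 1, we get a unique residue mod 15.
    Write x = 0 + 5·t and substitute into x ≡ 2 (mod 3): 5·t ≡ 2 − 0 = 2 (mod 3).
    Reduce coefficients mod 3: 2·t ≡ 2 (mod 3).
    The inverse of 2 mod 3 is 2 (since 2·2 = 4 = 1·3 + 1), so t ≡ 2·2 = 4 ≡ 1 (mod 3).
    Then x = 0 + 5·1 = 5, valid modulo lcm(5, 3) = 15: x ≡ 5 (mod 15).
  Combine with x ≡ 3 (mod 4): since gcd(15, 4) = 1, we get a unique residue mod 60.
    Write x = 5 + 15·t and substitute into x ≡ 3 (mod 4): 15·t ≡ 3 − 5 = -2 (mod 4).
    Reduce coefficients mod 4: 3·t ≡ 2 (mod 4).
    The inverse of 3 mod 4 is 3 (since 3·3 = 9 = 2·4 + 1), so t ≡ 3·2 = 6 ≡ 2 (mod 4).
    Then x = 5 + 15·2 = 35, valid modulo lcm(15, 4) = 60: x ≡ 35 (mod 60).
Verify: 35 mod 5 = 0 ✓, 35 mod 3 = 2 ✓, 35 mod 4 = 3 ✓.

x ≡ 35 (mod 60).
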